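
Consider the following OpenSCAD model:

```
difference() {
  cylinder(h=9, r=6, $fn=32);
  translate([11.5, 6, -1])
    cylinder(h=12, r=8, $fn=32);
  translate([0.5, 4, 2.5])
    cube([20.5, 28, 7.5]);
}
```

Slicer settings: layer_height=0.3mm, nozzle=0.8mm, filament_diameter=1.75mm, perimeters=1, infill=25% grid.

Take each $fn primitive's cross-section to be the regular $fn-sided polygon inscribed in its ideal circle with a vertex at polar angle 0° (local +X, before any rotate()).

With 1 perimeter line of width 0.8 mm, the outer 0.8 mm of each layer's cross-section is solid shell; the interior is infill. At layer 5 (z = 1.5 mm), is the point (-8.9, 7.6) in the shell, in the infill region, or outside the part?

At z = 1.5 mm: the r=6 cylinder contributes a regular 32-gon of circumradius 6; the cylinder at (11.5, 6): section is a regular 32-gon, circumradius r=8; the cube at (0.5, 4) does not reach this height (z outside [2.5, 10]); Taking the first minus the rest: starting from the r=6 cylinder, the r=8 cylinder at (11.5, 6) partially overlaps it — only the 3.37 mm² overlap (of its 199.77 mm²) is removed, clipping the outline — 1 connected region. Overall, the cross-section is a single solid region. The nearest boundary edge runs (-4.99, 3.33)→(-4.24, 4.24); distance from the point to it = 5.73 mm. The point is not inside any of the regions above, so it lies outside the cross-section (5.73 mm from the nearest boundary).

outside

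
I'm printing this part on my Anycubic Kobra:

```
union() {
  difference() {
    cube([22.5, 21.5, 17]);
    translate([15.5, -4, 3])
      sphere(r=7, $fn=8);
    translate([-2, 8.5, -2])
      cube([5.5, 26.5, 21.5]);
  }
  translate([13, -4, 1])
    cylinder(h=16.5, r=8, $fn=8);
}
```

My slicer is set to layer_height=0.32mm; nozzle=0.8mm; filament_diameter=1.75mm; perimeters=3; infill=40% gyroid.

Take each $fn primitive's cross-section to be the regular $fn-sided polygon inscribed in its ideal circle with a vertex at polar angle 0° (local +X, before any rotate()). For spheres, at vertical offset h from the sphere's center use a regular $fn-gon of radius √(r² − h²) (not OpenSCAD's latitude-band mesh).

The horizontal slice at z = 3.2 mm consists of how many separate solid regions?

At z = 3.2 mm: the cube is present — its section is the full 22.5×21.5 rectangle; the r=7 sphere at (15.5, -4) slices to a regular 8-gon of circumradius 6.997 (√(r²−h²) with h=0.2 from center); the cube at (-2, 8.5) (footprint 5.5×26.5) is included at this height; Taking the first minus the rest: starting from the 22.5×21.5 cube, the r=7 sphere at (15.5, -4) partially overlaps it — only the 19.89 mm² overlap (of its 138.48 mm²) is removed, clipping the outline; the 5.5×26.5 cube at (-2, 8.5) partially overlaps it — only the 45.50 mm² overlap (of its 145.75 mm²) is removed, clipping the outline — 1 connected region; the cylinder at (13, -4): section is a regular 8-gon, circumradius r=8; Taking the union: the regions partially overlap (shared area 15.33 mm²), so overlapping operands fuse into one piece — 1 connected region. The result has 1 disconnected region.

1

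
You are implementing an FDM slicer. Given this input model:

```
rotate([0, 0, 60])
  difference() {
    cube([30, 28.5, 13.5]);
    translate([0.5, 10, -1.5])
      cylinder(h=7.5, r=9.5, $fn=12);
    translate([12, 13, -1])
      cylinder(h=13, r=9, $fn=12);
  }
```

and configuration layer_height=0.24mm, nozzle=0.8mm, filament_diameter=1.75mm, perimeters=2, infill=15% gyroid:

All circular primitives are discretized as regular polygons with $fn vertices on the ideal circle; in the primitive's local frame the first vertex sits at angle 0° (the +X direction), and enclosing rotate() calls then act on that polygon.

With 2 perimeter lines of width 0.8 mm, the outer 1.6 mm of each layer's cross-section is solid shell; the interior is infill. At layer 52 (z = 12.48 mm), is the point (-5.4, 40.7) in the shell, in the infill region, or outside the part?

outside

At z = 12.48 mm: the cube (footprint 30×28.5) is included at this height; the cylinder at (0.5, 10) does not reach this height (z outside [-1.5, 6]); the cylinder at (12, 13) is absent (z outside [-1, 12]); Taking the first minus the rest: none of the subtracted shapes is present at this height, so the 30×28.5 cube is unchanged — 1 connected region; (whole slice rotated 60° about Z — lengths, areas and connectivity unchanged). Overall, the cross-section is a single solid region. Undo the 60° rotation: the query point maps to (32.547, 25.027) in the un-rotated model frame. The nearest boundary edge runs (30.00, 0.00)→(30.00, 28.50); distance from the point to it = 2.55 mm. The point is not inside any of the regions above, so it lies outside the cross-section (2.55 mm from the nearest boundary).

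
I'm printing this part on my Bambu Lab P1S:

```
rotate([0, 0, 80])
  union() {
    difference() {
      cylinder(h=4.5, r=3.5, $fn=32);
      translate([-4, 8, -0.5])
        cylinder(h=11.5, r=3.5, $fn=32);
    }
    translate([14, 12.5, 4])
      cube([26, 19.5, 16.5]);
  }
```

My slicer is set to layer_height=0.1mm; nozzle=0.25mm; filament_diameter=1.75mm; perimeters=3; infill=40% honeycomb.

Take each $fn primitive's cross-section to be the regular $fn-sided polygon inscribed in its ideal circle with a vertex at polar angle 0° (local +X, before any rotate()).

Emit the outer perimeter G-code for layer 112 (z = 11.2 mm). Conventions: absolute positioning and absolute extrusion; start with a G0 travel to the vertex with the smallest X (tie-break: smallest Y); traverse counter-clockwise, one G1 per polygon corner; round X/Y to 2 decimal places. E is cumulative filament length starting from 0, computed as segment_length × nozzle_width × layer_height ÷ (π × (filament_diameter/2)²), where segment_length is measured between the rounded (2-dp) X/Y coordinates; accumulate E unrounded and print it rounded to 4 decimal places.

At z = 11.2 mm: the cylinder does not reach this height (z outside [0, 4.5]); the cylinder at (-4, 8) is not intersected at this z (z outside [-0.5, 11]); After the difference (first − rest): the first operand is absent here, so nothing remains; the cube at (14, 12.5) (footprint 26×19.5) is included at this height; Combining (union): only the 26×19.5 cube at (14, 12.5) is present, so the union is just that shape — 1 connected region; (whole slice rotated 80° about Z — lengths, areas and connectivity unchanged). The outline is a single polygon with 4 vertices. Extrusion per mm of travel: 0.25 × 0.1 / (π × 0.875²) = 0.010394. Accumulating E over each segment gives final E = 0.9459.

G0 X-29.08 Y19.34 Z11.20
G1 X-9.88 Y15.96 E0.2026
G1 X-5.36 Y41.56 E0.4728
G1 X-24.57 Y44.95 E0.6756
G1 X-29.08 Y19.34 E0.9459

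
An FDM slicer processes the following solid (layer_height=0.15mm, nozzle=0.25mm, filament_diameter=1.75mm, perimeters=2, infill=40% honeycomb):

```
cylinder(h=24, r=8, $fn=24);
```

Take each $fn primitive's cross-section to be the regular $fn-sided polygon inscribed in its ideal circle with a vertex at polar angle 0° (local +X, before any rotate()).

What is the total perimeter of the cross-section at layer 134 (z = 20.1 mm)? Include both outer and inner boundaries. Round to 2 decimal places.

50.12 mm

At z = 20.1 mm: the r=8 cylinder contributes a regular 24-gon of circumradius 8 (perimeter = 2·24·8.000·sin(180°/24) = 50.12 mm). Overall, the cross-section is a single solid region. Total boundary length (outer) = 50.12 mm.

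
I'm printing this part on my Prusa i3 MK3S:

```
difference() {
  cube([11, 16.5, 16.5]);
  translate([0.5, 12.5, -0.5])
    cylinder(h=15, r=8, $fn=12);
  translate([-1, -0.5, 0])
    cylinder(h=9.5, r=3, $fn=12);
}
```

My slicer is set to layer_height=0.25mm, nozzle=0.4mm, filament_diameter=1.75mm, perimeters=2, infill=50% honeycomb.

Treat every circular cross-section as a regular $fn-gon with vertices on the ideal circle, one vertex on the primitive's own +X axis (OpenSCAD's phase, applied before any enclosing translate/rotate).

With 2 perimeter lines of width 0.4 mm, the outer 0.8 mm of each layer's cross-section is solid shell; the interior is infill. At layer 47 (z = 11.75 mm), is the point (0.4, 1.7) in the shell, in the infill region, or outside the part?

At z = 11.75 mm: the 11×16.5 cube contributes its full rectangle; the cylinder at (0.5, 12.5): section is a regular 12-gon, circumradius r=8; the cylinder at (-1, -0.5) does not reach this height (z outside [0, 9.5]); After the difference (first − rest): starting from the 11×16.5 cube, the r=8 cylinder at (0.5, 12.5) partially overlaps it — only the 83.82 mm² overlap (of its 192.00 mm²) is removed, clipping the outline — 1 connected region. Overall, the cross-section is a single solid region. The nearest boundary edge runs (0.00, 0.00)→(0.00, 4.63); distance from the point to it = 0.40 mm. The point is inside the cross-section, 0.40 mm from the nearest boundary — within the 0.8 mm shell band (2 × 0.4).

shell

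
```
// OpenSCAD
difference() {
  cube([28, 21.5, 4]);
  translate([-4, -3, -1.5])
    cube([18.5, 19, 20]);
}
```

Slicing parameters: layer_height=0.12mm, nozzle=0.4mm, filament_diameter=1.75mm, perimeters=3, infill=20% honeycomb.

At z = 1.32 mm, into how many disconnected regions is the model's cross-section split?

At z = 1.32 mm: the cube is present — its section is the full 28×21.5 rectangle; the cube at (-4, -3) is present — its section is the full 18.5×19 rectangle; Subtracting the remaining from the first: starting from the 28×21.5 cube, the 18.5×19 cube at (-4, -3) partially overlaps it — only the 232.00 mm² overlap (of its 351.50 mm²) is removed, clipping the outline — 1 connected region. The result has 1 disconnected region.

1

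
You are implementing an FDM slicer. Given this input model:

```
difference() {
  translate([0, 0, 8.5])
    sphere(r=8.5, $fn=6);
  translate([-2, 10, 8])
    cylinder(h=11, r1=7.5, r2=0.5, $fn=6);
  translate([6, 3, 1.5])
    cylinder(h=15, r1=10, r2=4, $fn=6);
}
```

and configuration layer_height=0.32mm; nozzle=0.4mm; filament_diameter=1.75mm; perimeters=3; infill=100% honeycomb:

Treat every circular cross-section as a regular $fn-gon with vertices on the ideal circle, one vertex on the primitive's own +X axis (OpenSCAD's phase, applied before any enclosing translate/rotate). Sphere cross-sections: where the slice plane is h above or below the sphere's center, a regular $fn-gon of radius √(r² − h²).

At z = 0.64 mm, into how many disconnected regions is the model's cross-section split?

1

At z = 0.64 mm: the sphere: section is a regular 6-gon, circumradius = √(r²−h²) = √(8.5²−7.86²) = 3.236; the cone at (-2, 10) does not reach this height (z outside [8, 19]); the cone at (6, 3) does not reach this height (z outside [1.5, 16.5]); Subtracting the remaining from the first: none of the subtracted shapes is present at this height, so the r=8.5 sphere is unchanged — 1 connected region. The result has 1 disconnected region.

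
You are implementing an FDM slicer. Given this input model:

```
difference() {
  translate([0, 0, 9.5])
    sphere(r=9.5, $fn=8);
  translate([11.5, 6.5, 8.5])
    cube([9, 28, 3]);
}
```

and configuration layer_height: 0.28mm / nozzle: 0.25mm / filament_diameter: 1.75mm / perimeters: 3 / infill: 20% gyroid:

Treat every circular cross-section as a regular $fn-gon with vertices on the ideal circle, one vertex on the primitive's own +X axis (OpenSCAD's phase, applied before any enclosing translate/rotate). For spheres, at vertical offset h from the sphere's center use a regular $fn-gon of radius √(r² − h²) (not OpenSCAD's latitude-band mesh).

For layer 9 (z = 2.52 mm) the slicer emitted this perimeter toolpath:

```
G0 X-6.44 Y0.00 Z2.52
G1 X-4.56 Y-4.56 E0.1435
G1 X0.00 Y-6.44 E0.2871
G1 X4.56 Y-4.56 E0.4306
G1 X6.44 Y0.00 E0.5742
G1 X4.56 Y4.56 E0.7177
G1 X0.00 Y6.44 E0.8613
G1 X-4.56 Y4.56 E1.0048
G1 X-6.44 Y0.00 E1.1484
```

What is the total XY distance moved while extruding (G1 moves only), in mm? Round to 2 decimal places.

Sum the Euclidean lengths of each G1 segment: total = 39.46 mm.

39.46 mm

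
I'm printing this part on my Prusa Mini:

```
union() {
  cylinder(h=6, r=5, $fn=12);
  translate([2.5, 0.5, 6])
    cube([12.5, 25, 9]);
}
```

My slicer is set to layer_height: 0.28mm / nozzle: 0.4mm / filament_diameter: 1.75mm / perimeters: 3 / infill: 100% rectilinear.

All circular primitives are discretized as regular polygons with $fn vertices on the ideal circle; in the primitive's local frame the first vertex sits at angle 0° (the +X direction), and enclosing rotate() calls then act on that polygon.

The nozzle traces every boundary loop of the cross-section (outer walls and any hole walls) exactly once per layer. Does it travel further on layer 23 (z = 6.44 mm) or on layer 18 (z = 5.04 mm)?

Layer 23 (z = 6.44): the cylinder does not reach this height (z outside [0, 6]); the 12.5×25 cube at (2.5, 0.5) contributes its full rectangle (perimeter 75.00 mm); Combining (union): only the 12.5×25 cube at (2.5, 0.5) is present, so the union is just that shape — boundary = 75.00 mm. So its perimeter = 75.00 mm. Layer 18 (z = 5.04): the r=5 cylinder gives a regular 12-gon of circumradius 5 (constant along its height) (perimeter = 2·12·5.000·sin(180°/12) = 31.06 mm); the cube at (2.5, 0.5) does not reach this height (z outside [6, 15]); Merging all regions: only the r=5 cylinder is present, so the union is just that shape — boundary = 31.06 mm. So its perimeter = 31.06 mm. Layer 23 is larger (75.00 vs 31.06 mm).

layer 23 (z = 6.44 mm)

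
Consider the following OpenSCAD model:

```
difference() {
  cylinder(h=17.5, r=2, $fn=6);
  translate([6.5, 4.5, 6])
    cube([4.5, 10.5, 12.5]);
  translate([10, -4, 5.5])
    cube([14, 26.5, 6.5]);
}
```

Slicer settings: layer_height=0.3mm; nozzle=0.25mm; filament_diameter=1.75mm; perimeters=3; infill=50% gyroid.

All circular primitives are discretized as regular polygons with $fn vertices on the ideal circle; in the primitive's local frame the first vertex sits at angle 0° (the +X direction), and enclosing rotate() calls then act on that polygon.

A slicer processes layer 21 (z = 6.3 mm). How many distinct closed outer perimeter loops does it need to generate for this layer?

1

At z = 6.3 mm: the cylinder: section is a regular 6-gon, circumradius r=2; the 4.5×10.5 cube at (6.5, 4.5) contributes its full rectangle; the cube at (10, -4) is present — its section is the full 14×26.5 rectangle; After the difference (first − rest): starting from the r=2 cylinder, the 4.5×10.5 cube at (6.5, 4.5) misses the remaining region (no effect); the 14×26.5 cube at (10, -4) misses the remaining region (no effect) — 1 connected region. The result has 1 disconnected region.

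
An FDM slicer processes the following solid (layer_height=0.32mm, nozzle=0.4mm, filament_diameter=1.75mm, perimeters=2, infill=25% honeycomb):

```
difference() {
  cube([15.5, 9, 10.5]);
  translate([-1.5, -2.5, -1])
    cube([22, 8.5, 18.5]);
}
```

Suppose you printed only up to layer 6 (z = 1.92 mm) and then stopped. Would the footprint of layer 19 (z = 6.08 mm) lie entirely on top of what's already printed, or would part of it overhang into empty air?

entirely on top

Compare the two slices. At z = 1.92: the 15.5×9 cube contributes its full rectangle (area 139.50 mm²); the 22×8.5 cube at (-1.5, -2.5) contributes its full rectangle (area 187.00 mm²); Taking the first minus the rest: starting from the 15.5×9 cube (139.50 mm²), the 22×8.5 cube at (-1.5, -2.5) partially overlaps it — only the 93.00 mm² overlap (of its 187.00 mm²) is removed, clipping the outline — area = 46.50 mm². At z = 6.08: the cube is present — its section is the full 15.5×9 rectangle (area 139.50 mm²); the 22×8.5 cube at (-1.5, -2.5) contributes its full rectangle (area 187.00 mm²); After the difference (first − rest): starting from the 15.5×9 cube (139.50 mm²), the 22×8.5 cube at (-1.5, -2.5) partially overlaps it — only the 93.00 mm² overlap (of its 187.00 mm²) is removed, clipping the outline — area = 46.50 mm². Checking containment: the cross-section at z = 6.08 is a subset of the cross-section at z = 1.92.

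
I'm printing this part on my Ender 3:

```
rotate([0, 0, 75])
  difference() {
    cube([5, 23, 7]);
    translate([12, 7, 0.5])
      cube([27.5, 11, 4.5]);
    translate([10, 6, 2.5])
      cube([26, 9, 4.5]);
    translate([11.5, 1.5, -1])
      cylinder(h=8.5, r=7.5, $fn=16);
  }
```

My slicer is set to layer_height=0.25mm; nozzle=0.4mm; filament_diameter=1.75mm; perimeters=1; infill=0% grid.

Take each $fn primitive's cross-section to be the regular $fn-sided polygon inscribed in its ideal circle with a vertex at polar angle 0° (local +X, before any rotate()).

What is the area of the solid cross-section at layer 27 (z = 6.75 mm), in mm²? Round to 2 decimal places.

111.54 mm²

At z = 6.75 mm: the cube is present — its section is the full 5×23 rectangle (area 115.00 mm²); the cube at (12, 7) is not intersected at this z (z outside [0.5, 5]); the cube at (10, 6) (footprint 26×9) is included at this height (area 234.00 mm²); the cylinder at (11.5, 1.5): section is a regular 16-gon, circumradius r=7.5 (area = (16/2)·7.500²·sin(360°/16) = 172.21 mm²); Subtracting the remaining from the first: starting from the 5×23 cube (115.00 mm²), the 26×9 cube at (10, 6) misses the remaining region (no effect); the r=7.5 cylinder at (11.5, 1.5) partially overlaps it — only the 3.46 mm² overlap (of its 172.21 mm²) is removed, clipping the outline — area = 111.54 mm²; (rotated 75° about Z; rotation is an isometry so areas/perimeters/island counts are preserved). Overall, the cross-section is a single solid region. Net area = 111.54 mm².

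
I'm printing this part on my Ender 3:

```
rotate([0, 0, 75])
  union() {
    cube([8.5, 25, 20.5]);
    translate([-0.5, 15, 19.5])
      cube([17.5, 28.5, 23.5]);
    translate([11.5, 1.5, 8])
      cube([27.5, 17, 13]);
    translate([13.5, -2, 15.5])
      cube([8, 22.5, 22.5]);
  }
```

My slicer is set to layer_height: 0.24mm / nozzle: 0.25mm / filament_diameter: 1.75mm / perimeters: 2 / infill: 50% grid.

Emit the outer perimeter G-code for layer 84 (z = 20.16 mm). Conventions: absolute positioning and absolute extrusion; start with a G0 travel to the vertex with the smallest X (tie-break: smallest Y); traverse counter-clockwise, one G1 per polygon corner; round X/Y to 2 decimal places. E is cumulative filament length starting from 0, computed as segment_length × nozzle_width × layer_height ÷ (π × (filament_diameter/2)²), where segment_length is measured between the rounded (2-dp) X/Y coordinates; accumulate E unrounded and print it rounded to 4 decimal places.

At z = 20.16 mm: the cube is present — its section is the full 8.5×25 rectangle; the cube at (-0.5, 15) (footprint 17.5×28.5) is included at this height; the cube at (11.5, 1.5) is present — its section is the full 27.5×17 rectangle; the 8×22.5 cube at (13.5, -2) contributes its full rectangle; Taking the union: the regions partially overlap (shared area 247.25 mm²), so overlapping operands fuse into one piece — 1 connected region; (rotated 75° about Z; rotation is an isometry so areas/perimeters/island counts are preserved). The outline is a single polygon with 18 vertices. Extrusion per mm of travel: 0.25 × 0.24 / (π × 0.875²) = 0.024945. Accumulating E over each segment gives final E = 4.9889.

G0 X-42.15 Y10.78 Z20.16
G1 X-14.62 Y3.40 E0.7110
G1 X-14.49 Y3.88 E0.7234
G1 X0.00 Y0.00 E1.0976
G1 X2.20 Y8.21 E1.3096
G1 X-12.29 Y12.09 E1.6838
G1 X-11.51 Y14.99 E1.7587
G1 X1.53 Y11.50 E2.0954
G1 X2.05 Y13.43 E2.1453
G1 X5.43 Y12.52 E2.2326
G1 X7.50 Y20.25 E2.4322
G1 X4.12 Y21.16 E2.5196
G1 X8.65 Y38.06 E2.9560
G1 X-7.78 Y42.46 E3.3803
G1 X-12.31 Y25.56 E3.8168
G1 X-14.24 Y26.07 E3.8665
G1 X-15.40 Y21.73 E3.9786
G1 X-37.62 Y27.68 E4.5524
G1 X-42.15 Y10.78 E4.9889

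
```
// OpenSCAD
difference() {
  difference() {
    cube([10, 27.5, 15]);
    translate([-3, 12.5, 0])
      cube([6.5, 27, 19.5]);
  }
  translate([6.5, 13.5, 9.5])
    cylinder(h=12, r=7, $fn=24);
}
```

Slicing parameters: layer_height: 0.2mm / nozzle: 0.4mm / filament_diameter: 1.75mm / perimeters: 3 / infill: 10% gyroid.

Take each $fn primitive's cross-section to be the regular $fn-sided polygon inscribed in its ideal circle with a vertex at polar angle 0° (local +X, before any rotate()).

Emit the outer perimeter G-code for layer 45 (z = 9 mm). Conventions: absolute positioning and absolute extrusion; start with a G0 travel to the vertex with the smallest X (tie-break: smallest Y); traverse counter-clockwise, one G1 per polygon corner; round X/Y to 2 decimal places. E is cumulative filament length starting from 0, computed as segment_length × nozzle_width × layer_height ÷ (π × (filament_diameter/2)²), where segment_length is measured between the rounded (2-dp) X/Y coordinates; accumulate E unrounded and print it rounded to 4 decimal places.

At z = 9 mm: the cube (footprint 10×27.5) is included at this height; the cube at (-3, 12.5) (footprint 6.5×27) is included at this height; Taking the first minus the rest: starting from the 10×27.5 cube, the 6.5×27 cube at (-3, 12.5) partially overlaps it — only the 52.50 mm² overlap (of its 175.50 mm²) is removed, clipping the outline — 1 connected region; the cylinder at (6.5, 13.5) does not reach this height (z outside [9.5, 21.5]); Subtracting the remaining from the first: none of the subtracted shapes is present at this height, so that combined region is unchanged — 1 connected region. The outline is a single polygon with 6 vertices. Extrusion per mm of travel: 0.4 × 0.2 / (π × 0.875²) = 0.033260. Accumulating E over each segment gives final E = 2.4945.

G0 X0.00 Y0.00 Z9.00
G1 X10.00 Y0.00 E0.3326
G1 X10.00 Y27.50 E1.2473
G1 X3.50 Y27.50 E1.4634
G1 X3.50 Y12.50 E1.9623
G1 X0.00 Y12.50 E2.0788
G1 X0.00 Y0.00 E2.4945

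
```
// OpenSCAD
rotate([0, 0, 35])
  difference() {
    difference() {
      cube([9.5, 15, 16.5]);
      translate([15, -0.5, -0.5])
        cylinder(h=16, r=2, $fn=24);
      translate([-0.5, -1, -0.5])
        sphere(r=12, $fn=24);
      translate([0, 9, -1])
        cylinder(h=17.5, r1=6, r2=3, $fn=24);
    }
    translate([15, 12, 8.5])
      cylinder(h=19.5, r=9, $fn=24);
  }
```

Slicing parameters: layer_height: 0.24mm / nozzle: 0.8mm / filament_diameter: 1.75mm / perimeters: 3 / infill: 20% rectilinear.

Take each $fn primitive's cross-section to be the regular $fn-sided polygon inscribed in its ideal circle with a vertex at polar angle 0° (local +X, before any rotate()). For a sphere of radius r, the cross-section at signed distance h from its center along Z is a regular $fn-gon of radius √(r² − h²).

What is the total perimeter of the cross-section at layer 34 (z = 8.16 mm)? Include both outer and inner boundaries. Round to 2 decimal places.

At z = 8.16 mm: the cube (footprint 9.5×15) is included at this height (perimeter 49.00 mm); the cylinder at (15, -0.5): section is a regular 24-gon, circumradius r=2 (perimeter = 2·24·2.000·sin(180°/24) = 12.53 mm); the sphere at (-0.5, -1): section is a regular 24-gon, circumradius = √(r²−h²) = √(12²−8.66²) = 8.307 (perimeter = 2·24·8.307·sin(180°/24) = 52.04 mm); the cone at (0, 9) contributes a regular 24-gon of circumradius 4.430 (interpolated between r1=6 and r2=3 at t=0.523) (perimeter = 2·24·4.430·sin(180°/24) = 27.75 mm); After the difference (first − rest): starting from the 9.5×15 cube, the r=2 cylinder at (15, -0.5) misses the remaining region (no effect); the r=12 sphere at (-0.5, -1) partially overlaps it — only the 41.70 mm² overlap (of its 214.32 mm²) is removed, clipping the outline; the cone at (0, 9) partially overlaps it — only the 24.33 mm² overlap (of its 60.94 mm²) is removed, clipping the outline — boundary = 45.67 mm; the cylinder at (15, 12) is not intersected at this z (z outside [8.5, 28]); After the difference (first − rest): none of the subtracted shapes is present at this height, so that combined region is unchanged — boundary = 45.67 mm; (whole slice rotated 35° about Z — lengths, areas and connectivity unchanged). Overall, the cross-section is a single solid region. Total boundary length (outer) = 45.67 mm.

45.67 mm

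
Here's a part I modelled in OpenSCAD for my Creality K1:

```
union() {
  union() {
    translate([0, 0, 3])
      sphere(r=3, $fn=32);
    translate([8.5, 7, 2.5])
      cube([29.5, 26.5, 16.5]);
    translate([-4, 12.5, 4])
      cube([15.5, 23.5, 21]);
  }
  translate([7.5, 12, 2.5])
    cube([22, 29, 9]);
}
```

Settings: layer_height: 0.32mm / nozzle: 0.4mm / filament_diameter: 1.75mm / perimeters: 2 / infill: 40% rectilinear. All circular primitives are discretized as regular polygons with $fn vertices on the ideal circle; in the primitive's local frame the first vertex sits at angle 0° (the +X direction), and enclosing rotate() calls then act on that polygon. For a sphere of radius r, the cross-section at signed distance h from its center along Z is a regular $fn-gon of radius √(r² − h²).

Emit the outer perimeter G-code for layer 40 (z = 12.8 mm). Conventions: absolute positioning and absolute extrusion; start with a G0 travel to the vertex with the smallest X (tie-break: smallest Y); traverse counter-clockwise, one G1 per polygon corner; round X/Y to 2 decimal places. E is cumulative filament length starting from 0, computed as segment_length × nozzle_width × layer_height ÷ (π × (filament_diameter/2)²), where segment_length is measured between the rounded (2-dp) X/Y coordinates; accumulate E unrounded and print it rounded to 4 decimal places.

G0 X-4.00 Y12.50 Z12.80
G1 X8.50 Y12.50 E0.6652
G1 X8.50 Y7.00 E0.9579
G1 X38.00 Y7.00 E2.5278
G1 X38.00 Y33.50 E3.9380
G1 X11.50 Y33.50 E5.3482
G1 X11.50 Y36.00 E5.4813
G1 X-4.00 Y36.00 E6.3061
G1 X-4.00 Y12.50 E7.5567

At z = 12.8 mm: the sphere is not intersected at this z (|z−center|=9.800 > r=3); the 29.5×26.5 cube at (8.5, 7) contributes its full rectangle; the 15.5×23.5 cube at (-4, 12.5) contributes its full rectangle; Merging all regions: the regions partially overlap (shared area 63.00 mm²), so overlapping operands fuse into one piece — 1 connected region; the cube at (7.5, 12) is absent (z outside [2.5, 11.5]); Combining (union): only that combined region is present, so the union is just that shape — 1 connected region. The outline is a single polygon with 8 vertices. Extrusion per mm of travel: 0.4 × 0.32 / (π × 0.875²) = 0.053216. Accumulating E over each segment gives final E = 7.5567.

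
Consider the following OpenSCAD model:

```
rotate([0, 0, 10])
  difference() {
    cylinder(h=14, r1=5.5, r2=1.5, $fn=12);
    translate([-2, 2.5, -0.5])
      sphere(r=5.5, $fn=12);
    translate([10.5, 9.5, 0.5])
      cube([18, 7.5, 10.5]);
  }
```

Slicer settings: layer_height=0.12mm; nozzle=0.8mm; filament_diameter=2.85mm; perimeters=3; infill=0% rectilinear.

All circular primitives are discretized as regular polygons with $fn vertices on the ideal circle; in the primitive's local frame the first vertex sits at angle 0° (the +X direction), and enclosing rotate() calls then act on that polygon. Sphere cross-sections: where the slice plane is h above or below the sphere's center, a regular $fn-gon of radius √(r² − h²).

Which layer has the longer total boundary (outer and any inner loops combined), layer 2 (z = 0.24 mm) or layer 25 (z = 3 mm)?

layer 2 (z = 0.24 mm)

Layer 2 (z = 0.24): the cone (r1=5.5→r2=1.5) has section circumradius 5.431 here — a regular 12-gon (perimeter = 2·12·5.431·sin(180°/12) = 33.74 mm); the sphere at (-2, 2.5): section is a regular 12-gon, circumradius = √(r²−h²) = √(5.5²−0.74²) = 5.450 (perimeter = 2·12·5.450·sin(180°/12) = 33.85 mm); the cube at (10.5, 9.5) is absent (z outside [0.5, 11]); Taking the first minus the rest: starting from the cone, the r=5.5 sphere at (-2, 2.5) partially overlaps it — only the 55.27 mm² overlap (of its 89.11 mm²) is removed, clipping the outline — boundary = 33.65 mm; (whole slice rotated 10° about Z — lengths, areas and connectivity unchanged). So its perimeter = 33.65 mm. Layer 25 (z = 3): the cone: at t=0.214 of its height the radius interpolates to r₁+(r₂−r₁)t = 4.643, giving a regular 12-gon of that circumradius (perimeter = 2·12·4.643·sin(180°/12) = 28.84 mm); the r=5.5 sphere at (-2, 2.5) slices to a regular 12-gon of circumradius 4.243 (√(r²−h²) with h=3.5 from center) (perimeter = 2·12·4.243·sin(180°/12) = 26.35 mm); the 18×7.5 cube at (10.5, 9.5) contributes its full rectangle (perimeter 51.00 mm); After the difference (first − rest): starting from the cone, the r=5.5 sphere at (-2, 2.5) partially overlaps it — only the 31.95 mm² overlap (of its 54.00 mm²) is removed, clipping the outline; the 18×7.5 cube at (10.5, 9.5) misses the remaining region (no effect) — boundary = 29.75 mm; (rotated 10° about Z; rotation is an isometry so areas/perimeters/island counts are preserved). So its perimeter = 29.75 mm. Layer 2 is larger (33.65 vs 29.75 mm).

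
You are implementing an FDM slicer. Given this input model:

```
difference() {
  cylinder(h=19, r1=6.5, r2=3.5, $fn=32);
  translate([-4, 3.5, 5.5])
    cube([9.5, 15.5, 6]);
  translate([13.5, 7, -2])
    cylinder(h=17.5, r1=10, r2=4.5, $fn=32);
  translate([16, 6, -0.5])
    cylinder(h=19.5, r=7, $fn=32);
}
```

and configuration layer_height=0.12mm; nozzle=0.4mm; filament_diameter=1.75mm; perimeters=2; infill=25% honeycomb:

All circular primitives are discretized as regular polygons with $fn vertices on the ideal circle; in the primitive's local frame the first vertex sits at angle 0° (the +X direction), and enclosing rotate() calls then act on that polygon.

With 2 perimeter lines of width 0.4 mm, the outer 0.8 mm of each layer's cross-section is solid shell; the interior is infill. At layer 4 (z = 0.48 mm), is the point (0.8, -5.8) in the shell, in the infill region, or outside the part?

shell

At z = 0.48 mm: the cone (r1=6.5→r2=3.5) has section circumradius 6.424 here — a regular 32-gon; the cube at (-4, 3.5) is not intersected at this z (z outside [5.5, 11.5]); the cone at (13.5, 7) contributes a regular 32-gon of circumradius 9.221 (interpolated between r1=10 and r2=4.5 at t=0.142); the r=7 cylinder at (16, 6) contributes a regular 32-gon of circumradius 7; Taking the first minus the rest: starting from the cone, the cone at (13.5, 7) partially overlaps it — only the 0.88 mm² overlap (of its 265.38 mm²) is removed, clipping the outline; the r=7 cylinder at (16, 6) misses the remaining region (no effect) — 1 connected region. Overall, the cross-section is a single solid region. The nearest boundary edge runs (1.25, -6.30)→(-0.00, -6.42); distance from the point to it = 0.54 mm. The point is inside the cross-section, 0.54 mm from the nearest boundary — within the 0.8 mm shell band (2 × 0.4).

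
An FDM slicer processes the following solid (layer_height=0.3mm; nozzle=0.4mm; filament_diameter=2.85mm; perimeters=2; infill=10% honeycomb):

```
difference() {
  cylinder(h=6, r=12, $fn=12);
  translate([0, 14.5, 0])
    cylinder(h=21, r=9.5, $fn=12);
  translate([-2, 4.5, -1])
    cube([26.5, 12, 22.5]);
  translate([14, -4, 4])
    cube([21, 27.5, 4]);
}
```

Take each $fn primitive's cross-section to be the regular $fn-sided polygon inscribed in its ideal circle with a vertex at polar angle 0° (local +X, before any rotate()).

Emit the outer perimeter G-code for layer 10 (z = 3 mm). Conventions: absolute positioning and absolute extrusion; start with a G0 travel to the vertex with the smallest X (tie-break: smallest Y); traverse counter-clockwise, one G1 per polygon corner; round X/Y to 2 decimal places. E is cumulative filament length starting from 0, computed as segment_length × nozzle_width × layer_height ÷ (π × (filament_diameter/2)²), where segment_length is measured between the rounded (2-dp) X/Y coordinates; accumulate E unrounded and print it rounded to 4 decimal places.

At z = 3 mm: the r=12 cylinder gives a regular 12-gon of circumradius 12 (constant along its height); the r=9.5 cylinder at (0, 14.5) contributes a regular 12-gon of circumradius 9.5; the 26.5×12 cube at (-2, 4.5) contributes its full rectangle; the cube at (14, -4) is absent (z outside [4, 8]); Taking the first minus the rest: starting from the r=12 cylinder, the r=9.5 cylinder at (0, 14.5) partially overlaps it — only the 67.68 mm² overlap (of its 270.75 mm²) is removed, clipping the outline; the 26.5×12 cube at (-2, 4.5) partially overlaps it — only the 24.41 mm² overlap (of its 318.00 mm²) is removed, clipping the outline — 1 connected region. The outline is a single polygon with 13 vertices. Extrusion per mm of travel: 0.4 × 0.3 / (π × 1.425²) = 0.018811. Accumulating E over each segment gives final E = 1.3693.

G0 X-12.00 Y0.00 Z3.00
G1 X-10.39 Y-6.00 E0.1169
G1 X-6.00 Y-10.39 E0.2336
G1 X0.00 Y-12.00 E0.3505
G1 X6.00 Y-10.39 E0.4674
G1 X10.39 Y-6.00 E0.5841
G1 X12.00 Y0.00 E0.7010
G1 X10.79 Y4.50 E0.7886
G1 X-2.00 Y4.50 E1.0292
G1 X-2.00 Y5.54 E1.0488
G1 X-4.75 Y6.27 E1.1023
G1 X-7.43 Y8.96 E1.1737
G1 X-10.39 Y6.00 E1.2525
G1 X-12.00 Y0.00 E1.3693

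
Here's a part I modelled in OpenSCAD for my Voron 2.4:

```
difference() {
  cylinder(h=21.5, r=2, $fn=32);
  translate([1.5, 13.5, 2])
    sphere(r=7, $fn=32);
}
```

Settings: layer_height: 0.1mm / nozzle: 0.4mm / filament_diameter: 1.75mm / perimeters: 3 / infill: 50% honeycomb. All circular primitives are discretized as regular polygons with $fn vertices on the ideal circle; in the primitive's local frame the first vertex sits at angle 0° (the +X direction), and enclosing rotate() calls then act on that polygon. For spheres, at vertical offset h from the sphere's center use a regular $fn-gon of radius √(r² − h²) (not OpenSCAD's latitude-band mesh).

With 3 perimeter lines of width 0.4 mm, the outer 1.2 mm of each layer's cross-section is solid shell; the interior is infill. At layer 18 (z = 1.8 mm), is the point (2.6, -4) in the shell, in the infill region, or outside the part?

At z = 1.8 mm: the r=2 cylinder gives a regular 32-gon of circumradius 2 (constant along its height); the r=7 sphere at (1.5, 13.5) slices to a regular 32-gon of circumradius 6.997 (√(r²−h²) with h=0.2 from center); Subtracting the remaining from the first: starting from the r=2 cylinder, the r=7 sphere at (1.5, 13.5) misses the remaining region (no effect) — 1 connected region. Overall, the cross-section is a single solid region. The nearest boundary edge runs (1.41, -1.41)→(1.11, -1.66); distance from the point to it = 2.77 mm. The point is not inside any of the regions above, so it lies outside the cross-section (2.77 mm from the nearest boundary).

outside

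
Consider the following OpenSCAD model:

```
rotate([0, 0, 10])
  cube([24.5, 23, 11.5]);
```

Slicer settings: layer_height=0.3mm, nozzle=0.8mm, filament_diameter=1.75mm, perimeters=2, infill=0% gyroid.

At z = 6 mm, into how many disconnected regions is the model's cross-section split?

At z = 6 mm: the 24.5×23 cube contributes its full rectangle; (whole slice rotated 10° about Z — lengths, areas and connectivity unchanged). The result has 1 disconnected region.

1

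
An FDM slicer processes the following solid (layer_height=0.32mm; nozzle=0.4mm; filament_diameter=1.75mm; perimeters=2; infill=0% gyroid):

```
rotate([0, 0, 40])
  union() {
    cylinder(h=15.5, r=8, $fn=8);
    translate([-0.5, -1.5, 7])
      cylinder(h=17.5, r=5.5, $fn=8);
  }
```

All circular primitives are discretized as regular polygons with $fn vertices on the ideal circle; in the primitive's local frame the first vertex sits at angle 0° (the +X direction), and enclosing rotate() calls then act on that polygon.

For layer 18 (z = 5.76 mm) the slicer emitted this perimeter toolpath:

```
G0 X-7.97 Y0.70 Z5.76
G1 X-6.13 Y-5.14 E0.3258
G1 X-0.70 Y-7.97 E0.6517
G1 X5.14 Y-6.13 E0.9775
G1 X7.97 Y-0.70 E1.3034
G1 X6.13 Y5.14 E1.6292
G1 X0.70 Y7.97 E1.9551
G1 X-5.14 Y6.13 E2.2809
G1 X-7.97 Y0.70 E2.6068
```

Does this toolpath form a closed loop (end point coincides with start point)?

yes

Start point (G0): (-7.97, 0.70). End point (last G1): the path returns to the start — closed.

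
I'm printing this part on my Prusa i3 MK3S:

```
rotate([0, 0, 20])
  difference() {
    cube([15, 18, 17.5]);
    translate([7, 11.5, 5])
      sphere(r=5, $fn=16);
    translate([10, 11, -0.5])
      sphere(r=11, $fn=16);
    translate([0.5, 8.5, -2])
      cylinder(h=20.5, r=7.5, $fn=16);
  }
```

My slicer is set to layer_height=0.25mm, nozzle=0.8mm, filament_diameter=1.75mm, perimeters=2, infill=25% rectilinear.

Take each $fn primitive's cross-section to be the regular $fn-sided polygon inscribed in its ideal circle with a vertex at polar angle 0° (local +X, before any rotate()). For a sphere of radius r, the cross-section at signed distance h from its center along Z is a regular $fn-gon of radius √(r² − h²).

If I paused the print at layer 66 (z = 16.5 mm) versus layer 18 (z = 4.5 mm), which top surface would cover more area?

layer 66 (z = 16.5 mm)

Layer 66 (z = 16.5): the cube is present — its section is the full 15×18 rectangle (area 270.00 mm²); the sphere at (7, 11.5) does not reach this height (|z−center|=11.500 > r=5); the sphere at (10, 11) is not intersected at this z (|z−center|=17.000 > r=11); the r=7.5 cylinder at (0.5, 8.5) contributes a regular 16-gon of circumradius 7.5 (area = (16/2)·7.500²·sin(360°/16) = 172.21 mm²); Subtracting the remaining from the first: starting from the 15×18 cube (270.00 mm²), the r=7.5 cylinder at (0.5, 8.5) partially overlaps it — only the 93.55 mm² overlap (of its 172.21 mm²) is removed, clipping the outline — area = 176.45 mm²; (rotated 20° about Z; rotation is an isometry so areas/perimeters/island counts are preserved). So its area = 176.45 mm². Layer 18 (z = 4.5): the 15×18 cube contributes its full rectangle (area 270.00 mm²); the r=5 sphere at (7, 11.5) slices to a regular 16-gon of circumradius 4.975 (√(r²−h²) with h=0.5 from center) (area = (16/2)·4.975²·sin(360°/16) = 75.77 mm²); the sphere at (10, 11): section is a regular 16-gon, circumradius = √(r²−h²) = √(11²−5²) = 9.798 (area = (16/2)·9.798²·sin(360°/16) = 293.90 mm²); the r=7.5 cylinder at (0.5, 8.5) gives a regular 16-gon of circumradius 7.5 (constant along its height) (area = (16/2)·7.500²·sin(360°/16) = 172.21 mm²); Subtracting the remaining from the first: starting from the 15×18 cube (270.00 mm²), the r=5 sphere at (7, 11.5) lies wholly inside it (removes its full 75.77 mm² and its 31.06 mm outline becomes a hole wall); the r=11 sphere at (10, 11) partially overlaps it — only the 140.07 mm² overlap (of its 293.90 mm²) is removed, clipping the outline; the r=7.5 cylinder at (0.5, 8.5) partially overlaps it — only the 23.70 mm² overlap (of its 172.21 mm²) is removed, clipping the outline — area = 30.46 mm²; (whole slice rotated 20° about Z — lengths, areas and connectivity unchanged). So its area = 30.46 mm². Layer 66 is larger (176.45 vs 30.46 mm²).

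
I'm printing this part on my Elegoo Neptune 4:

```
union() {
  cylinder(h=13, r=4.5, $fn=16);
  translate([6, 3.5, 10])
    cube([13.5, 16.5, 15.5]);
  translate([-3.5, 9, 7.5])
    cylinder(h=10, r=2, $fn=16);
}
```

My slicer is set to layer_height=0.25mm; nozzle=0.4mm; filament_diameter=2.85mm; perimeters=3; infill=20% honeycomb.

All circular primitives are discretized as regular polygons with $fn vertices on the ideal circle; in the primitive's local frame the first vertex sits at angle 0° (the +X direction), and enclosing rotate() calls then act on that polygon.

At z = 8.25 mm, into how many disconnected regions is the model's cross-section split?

At z = 8.25 mm: the cylinder: section is a regular 16-gon, circumradius r=4.5; the cube at (6, 3.5) is not intersected at this z (z outside [10, 25.5]); the cylinder at (-3.5, 9): section is a regular 16-gon, circumradius r=2; Combining (union): the 2 present regions are separate (no shared area or edge), so areas and boundary lengths simply add and each stays a separate island — 2 connected regions. The result has 2 disconnected regions.

2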